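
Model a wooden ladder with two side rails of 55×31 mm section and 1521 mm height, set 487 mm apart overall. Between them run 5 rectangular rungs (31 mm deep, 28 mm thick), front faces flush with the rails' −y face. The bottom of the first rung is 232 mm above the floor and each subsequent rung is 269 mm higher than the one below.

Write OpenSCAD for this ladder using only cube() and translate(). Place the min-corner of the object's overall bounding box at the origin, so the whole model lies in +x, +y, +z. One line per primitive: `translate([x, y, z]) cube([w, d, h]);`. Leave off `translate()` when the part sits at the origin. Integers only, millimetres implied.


cube([55, 31, 1521]);
translate([432, 0, 0]) cube([55, 31, 1521]);
translate([55, 0, 232]) cube([377, 31, 28]);
translate([55, 0, 501]) cube([377, 31, 28]);
translate([55, 0, 770]) cube([377, 31, 28]);
translate([55, 0, 1039]) cube([377, 31, 28]);
translate([55, 0, 1308]) cube([377, 31, 28]);


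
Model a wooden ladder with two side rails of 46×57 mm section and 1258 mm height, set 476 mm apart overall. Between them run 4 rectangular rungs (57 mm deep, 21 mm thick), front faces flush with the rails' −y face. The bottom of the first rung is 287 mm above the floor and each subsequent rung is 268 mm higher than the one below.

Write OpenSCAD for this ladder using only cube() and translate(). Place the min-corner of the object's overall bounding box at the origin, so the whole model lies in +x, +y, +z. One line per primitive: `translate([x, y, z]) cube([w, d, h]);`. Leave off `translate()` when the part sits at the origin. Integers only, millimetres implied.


// rung span = 476 - 2*46 = 384
// rung[k] z = 287 + k*268
cube([46, 57, 1258]);
translate([430, 0, 0]) cube([46, 57, 1258]);
translate([46, 0, 287]) cube([384, 57, 21]);
translate([46, 0, 555]) cube([384, 57, 21]);
translate([46, 0, 823]) cube([384, 57, 21]);
translate([46, 0, 1091]) cube([384, 57, 21]);


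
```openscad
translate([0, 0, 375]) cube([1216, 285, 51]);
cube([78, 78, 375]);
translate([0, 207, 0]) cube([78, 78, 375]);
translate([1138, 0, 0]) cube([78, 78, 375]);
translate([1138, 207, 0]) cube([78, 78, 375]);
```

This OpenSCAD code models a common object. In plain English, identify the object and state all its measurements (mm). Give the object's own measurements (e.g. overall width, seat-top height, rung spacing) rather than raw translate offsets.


A long wooden bench with a 1216 mm (x) × 285 mm (y) seat, 51 mm thick, its top surface 426 mm above the floor. Four 78 mm square legs at the seat corners, flush with the edges, run from z = 0 to the seat underside.


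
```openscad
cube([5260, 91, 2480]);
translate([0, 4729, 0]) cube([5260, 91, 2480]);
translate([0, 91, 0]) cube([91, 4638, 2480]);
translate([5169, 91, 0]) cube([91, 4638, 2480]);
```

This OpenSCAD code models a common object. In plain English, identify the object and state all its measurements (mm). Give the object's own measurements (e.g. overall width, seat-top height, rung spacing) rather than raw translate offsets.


The wall frame of a small rectangular building: four walls, each 2480 mm tall and 91 mm thick, enclosing a footprint 5260 mm (x) by 4820 mm (y) outside-to-outside, with no floor or roof. The front and back walls (the −y and +y sides) span the full width; the two side walls fit between them.


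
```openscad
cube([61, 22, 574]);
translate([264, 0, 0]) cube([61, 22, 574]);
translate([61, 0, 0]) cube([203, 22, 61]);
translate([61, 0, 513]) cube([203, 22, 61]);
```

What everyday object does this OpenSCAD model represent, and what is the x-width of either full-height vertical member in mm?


A picture frame. The border width is 61 mm.

Four thin pieces enclosing a rectangular opening — a picture frame. The two full-height stiles are 574 mm tall; the top rail sits at z = 513 and is 61 mm tall, so the border above the opening is 574 − 513 = 61 mm, matching the stile x-width.


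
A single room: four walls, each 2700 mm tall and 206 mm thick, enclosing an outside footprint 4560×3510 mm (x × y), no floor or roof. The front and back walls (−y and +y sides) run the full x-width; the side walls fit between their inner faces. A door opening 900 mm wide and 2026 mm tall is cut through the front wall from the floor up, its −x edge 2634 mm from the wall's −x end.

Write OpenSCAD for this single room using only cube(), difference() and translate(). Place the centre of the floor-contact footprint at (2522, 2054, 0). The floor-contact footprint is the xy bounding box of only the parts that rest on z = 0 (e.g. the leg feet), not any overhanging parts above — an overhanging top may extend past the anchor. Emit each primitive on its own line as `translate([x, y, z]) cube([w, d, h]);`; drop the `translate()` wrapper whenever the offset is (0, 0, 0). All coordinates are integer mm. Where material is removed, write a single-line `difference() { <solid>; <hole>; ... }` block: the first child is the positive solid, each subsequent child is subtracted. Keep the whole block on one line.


difference() { translate([242, 299, 0]) cube([4560, 206, 2700]); translate([2876, 299, 0]) cube([900, 206, 2026]); }
translate([242, 3603, 0]) cube([4560, 206, 2700]);
translate([242, 505, 0]) cube([206, 3098, 2700]);
translate([4596, 505, 0]) cube([206, 3098, 2700]);


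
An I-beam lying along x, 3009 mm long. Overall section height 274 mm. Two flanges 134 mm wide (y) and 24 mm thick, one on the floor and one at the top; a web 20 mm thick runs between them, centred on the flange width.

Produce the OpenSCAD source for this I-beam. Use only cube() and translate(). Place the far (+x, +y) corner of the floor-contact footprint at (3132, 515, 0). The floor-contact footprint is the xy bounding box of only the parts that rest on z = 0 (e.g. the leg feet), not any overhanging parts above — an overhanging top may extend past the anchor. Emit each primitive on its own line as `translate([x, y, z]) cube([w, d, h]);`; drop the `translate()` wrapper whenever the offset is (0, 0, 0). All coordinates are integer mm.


translate([123, 381, 0]) cube([3009, 134, 24]);
translate([123, 438, 24]) cube([3009, 20, 226]);
translate([123, 381, 250]) cube([3009, 134, 24]);


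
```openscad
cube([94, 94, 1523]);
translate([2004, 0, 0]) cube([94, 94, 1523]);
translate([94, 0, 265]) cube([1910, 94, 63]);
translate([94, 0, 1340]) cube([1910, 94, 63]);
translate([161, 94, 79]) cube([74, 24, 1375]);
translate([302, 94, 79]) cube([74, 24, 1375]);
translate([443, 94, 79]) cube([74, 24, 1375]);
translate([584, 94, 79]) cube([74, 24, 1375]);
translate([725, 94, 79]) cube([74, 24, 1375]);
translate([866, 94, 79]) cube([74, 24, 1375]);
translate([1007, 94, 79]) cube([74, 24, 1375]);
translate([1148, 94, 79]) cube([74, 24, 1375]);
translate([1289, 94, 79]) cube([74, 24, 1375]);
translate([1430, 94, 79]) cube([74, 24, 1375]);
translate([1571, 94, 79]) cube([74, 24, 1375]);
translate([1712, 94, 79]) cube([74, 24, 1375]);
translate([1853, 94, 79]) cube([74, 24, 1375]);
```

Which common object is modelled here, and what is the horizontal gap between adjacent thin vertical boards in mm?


A fence section. The picket gap is 67 mm.

Two posts, two rails, 13 pickets — a fence section. Span 1910 mm holds 13 pickets of 74 mm with 14 equal gaps: ⌊(1910 − 13·74) / 14⌋ = 67 mm.


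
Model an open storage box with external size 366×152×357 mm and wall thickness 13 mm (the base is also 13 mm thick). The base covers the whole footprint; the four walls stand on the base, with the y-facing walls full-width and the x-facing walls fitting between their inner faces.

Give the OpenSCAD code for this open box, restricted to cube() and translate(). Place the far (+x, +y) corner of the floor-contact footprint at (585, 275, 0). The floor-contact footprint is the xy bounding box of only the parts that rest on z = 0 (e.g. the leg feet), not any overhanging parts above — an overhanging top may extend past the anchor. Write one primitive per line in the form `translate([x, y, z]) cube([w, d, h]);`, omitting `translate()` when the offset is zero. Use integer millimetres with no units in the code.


translate([219, 123, 0]) cube([366, 152, 13]);
translate([219, 123, 13]) cube([366, 13, 344]);
translate([219, 262, 13]) cube([366, 13, 344]);
translate([219, 136, 13]) cube([13, 126, 344]);
translate([572, 136, 13]) cube([13, 126, 344]);


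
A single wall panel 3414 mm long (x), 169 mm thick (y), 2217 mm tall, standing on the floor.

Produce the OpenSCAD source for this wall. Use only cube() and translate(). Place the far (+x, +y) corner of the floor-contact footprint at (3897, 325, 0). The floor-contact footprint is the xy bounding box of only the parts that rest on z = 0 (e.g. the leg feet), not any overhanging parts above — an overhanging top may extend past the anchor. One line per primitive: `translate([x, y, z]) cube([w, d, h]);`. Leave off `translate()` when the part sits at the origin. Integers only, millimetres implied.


translate([483, 156, 0]) cube([3414, 169, 2217]);


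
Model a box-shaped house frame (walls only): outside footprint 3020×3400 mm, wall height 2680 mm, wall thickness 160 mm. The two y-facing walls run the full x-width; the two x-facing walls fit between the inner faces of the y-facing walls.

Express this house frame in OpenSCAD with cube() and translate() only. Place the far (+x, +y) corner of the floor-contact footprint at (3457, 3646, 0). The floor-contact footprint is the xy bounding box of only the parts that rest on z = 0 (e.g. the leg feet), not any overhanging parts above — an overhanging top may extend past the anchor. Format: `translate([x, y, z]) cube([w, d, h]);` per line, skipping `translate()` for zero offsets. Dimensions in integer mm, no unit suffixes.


translate([437, 246, 0]) cube([3020, 160, 2680]);
translate([437, 3486, 0]) cube([3020, 160, 2680]);
translate([437, 406, 0]) cube([160, 3080, 2680]);
translate([3297, 406, 0]) cube([160, 3080, 2680]);


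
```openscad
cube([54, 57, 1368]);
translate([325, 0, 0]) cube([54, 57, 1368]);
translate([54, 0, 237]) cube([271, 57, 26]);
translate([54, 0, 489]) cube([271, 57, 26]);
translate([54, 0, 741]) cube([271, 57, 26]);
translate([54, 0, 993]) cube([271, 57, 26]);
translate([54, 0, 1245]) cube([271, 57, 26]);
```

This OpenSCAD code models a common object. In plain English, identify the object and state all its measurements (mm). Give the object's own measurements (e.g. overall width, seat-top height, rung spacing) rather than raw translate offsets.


A straight ladder. Two 54×57 mm vertical rails, 1368 mm tall, stand 379 mm apart (outside-to-outside) with their front faces coplanar on the −y side. 5 rungs, each 57 mm deep and 26 mm tall, span between the inner faces of the rails, front faces flush with the rails. The lowest rung's underside is at z = 237 mm and rungs are spaced 252 mm apart (underside to underside).


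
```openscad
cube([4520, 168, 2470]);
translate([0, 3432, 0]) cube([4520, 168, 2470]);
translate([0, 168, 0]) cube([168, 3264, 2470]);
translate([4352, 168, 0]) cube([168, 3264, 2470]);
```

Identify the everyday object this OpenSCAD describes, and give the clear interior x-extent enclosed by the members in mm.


A house (or room) frame. The interior width is 4184 mm.

Four 2470 mm walls enclosing a rectangle with no floor or roof — a room or house frame. Outside width is 4520 mm and wall thickness is 168 mm, so the interior width is 4520 − 2 × 168 = 4184 mm.


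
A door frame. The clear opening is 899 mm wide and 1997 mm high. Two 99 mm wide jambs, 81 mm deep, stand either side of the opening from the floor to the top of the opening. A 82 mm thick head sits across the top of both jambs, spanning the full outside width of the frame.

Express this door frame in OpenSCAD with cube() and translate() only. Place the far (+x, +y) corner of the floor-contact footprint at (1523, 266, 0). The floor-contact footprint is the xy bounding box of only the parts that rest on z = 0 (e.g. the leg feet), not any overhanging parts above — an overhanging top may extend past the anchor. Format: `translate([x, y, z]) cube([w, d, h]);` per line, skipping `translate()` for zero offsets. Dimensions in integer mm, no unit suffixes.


translate([426, 185, 0]) cube([99, 81, 1997]);
translate([1424, 185, 0]) cube([99, 81, 1997]);
translate([426, 185, 1997]) cube([1097, 81, 82]);


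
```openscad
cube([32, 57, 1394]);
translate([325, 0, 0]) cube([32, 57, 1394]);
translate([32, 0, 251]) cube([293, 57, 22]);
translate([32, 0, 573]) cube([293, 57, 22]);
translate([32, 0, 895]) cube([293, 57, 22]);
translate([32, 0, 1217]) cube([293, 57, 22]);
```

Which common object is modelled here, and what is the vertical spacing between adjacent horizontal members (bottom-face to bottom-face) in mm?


A ladder. The rung spacing is 322 mm.

Two tall 32×57 posts with 4 short bars between them — a ladder. Adjacent rungs sit at z = 251 and z = 573, so the spacing is 573 − 251 = 322 mm.


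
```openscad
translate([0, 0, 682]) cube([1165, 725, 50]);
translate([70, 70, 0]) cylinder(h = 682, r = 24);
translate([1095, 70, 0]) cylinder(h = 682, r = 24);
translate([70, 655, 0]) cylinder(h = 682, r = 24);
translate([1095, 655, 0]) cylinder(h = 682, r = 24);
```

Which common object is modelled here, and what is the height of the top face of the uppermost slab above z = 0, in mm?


A table. The table height is 732 mm.

A 1165×725×50 slab sits at z = 682 on four Ø48 mm round legs — a table. The top surface is at 682 + 50 = 732 mm.


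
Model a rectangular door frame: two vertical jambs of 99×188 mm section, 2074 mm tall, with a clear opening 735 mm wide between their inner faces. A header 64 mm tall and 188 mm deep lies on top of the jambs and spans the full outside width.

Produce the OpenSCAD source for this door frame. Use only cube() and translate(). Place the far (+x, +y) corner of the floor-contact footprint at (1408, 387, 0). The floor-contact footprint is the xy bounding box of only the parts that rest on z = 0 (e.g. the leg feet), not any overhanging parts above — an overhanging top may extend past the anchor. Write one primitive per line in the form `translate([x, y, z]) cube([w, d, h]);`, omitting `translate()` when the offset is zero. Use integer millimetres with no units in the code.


translate([475, 199, 0]) cube([99, 188, 2074]);
translate([1309, 199, 0]) cube([99, 188, 2074]);
translate([475, 199, 2074]) cube([933, 188, 64]);


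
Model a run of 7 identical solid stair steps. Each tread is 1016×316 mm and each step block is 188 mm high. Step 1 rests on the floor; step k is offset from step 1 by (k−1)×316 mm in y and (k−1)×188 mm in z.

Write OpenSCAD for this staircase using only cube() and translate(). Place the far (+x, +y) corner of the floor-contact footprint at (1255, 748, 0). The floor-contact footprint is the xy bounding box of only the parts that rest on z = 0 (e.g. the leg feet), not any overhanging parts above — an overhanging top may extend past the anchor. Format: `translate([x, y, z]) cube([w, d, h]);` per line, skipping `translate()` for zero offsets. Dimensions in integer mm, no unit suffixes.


translate([239, 432, 0]) cube([1016, 316, 188]);
translate([239, 748, 188]) cube([1016, 316, 188]);
translate([239, 1064, 376]) cube([1016, 316, 188]);
translate([239, 1380, 564]) cube([1016, 316, 188]);
translate([239, 1696, 752]) cube([1016, 316, 188]);
translate([239, 2012, 940]) cube([1016, 316, 188]);
translate([239, 2328, 1128]) cube([1016, 316, 188]);


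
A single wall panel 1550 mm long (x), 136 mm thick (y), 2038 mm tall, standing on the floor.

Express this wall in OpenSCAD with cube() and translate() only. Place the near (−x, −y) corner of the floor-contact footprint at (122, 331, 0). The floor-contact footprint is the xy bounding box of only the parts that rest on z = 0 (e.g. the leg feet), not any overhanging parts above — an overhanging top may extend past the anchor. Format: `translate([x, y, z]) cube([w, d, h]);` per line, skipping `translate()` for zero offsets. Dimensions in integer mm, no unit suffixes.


translate([122, 331, 0]) cube([1550, 136, 2038]);


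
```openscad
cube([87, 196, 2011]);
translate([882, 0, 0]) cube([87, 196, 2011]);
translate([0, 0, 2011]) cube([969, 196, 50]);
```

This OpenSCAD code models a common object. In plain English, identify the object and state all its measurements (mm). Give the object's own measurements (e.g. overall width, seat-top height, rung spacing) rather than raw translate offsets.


A door frame. The clear opening is 795 mm wide and 2011 mm high. Two 87 mm wide jambs, 196 mm deep, stand either side of the opening from the floor to the top of the opening. A 50 mm thick head sits across the top of both jambs, spanning the full outside width of the frame.


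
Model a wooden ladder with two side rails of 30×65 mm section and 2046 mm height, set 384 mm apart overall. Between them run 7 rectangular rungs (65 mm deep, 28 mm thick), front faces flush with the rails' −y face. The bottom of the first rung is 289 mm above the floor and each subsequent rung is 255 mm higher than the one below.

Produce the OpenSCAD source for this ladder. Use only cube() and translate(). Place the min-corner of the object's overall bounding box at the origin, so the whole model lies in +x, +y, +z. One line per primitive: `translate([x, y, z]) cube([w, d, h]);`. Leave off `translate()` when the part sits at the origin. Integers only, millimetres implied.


cube([30, 65, 2046]);
translate([354, 0, 0]) cube([30, 65, 2046]);
translate([30, 0, 289]) cube([324, 65, 28]);
translate([30, 0, 544]) cube([324, 65, 28]);
translate([30, 0, 799]) cube([324, 65, 28]);
translate([30, 0, 1054]) cube([324, 65, 28]);
translate([30, 0, 1309]) cube([324, 65, 28]);
translate([30, 0, 1564]) cube([324, 65, 28]);
translate([30, 0, 1819]) cube([324, 65, 28]);


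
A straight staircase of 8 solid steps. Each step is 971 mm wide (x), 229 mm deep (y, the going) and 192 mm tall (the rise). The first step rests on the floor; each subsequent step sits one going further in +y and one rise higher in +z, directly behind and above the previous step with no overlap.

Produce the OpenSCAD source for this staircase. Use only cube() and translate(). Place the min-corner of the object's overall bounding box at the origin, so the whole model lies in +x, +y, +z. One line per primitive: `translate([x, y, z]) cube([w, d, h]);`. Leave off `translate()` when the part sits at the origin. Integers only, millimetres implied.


cube([971, 229, 192]);
translate([0, 229, 192]) cube([971, 229, 192]);
translate([0, 458, 384]) cube([971, 229, 192]);
translate([0, 687, 576]) cube([971, 229, 192]);
translate([0, 916, 768]) cube([971, 229, 192]);
translate([0, 1145, 960]) cube([971, 229, 192]);
translate([0, 1374, 1152]) cube([971, 229, 192]);
translate([0, 1603, 1344]) cube([971, 229, 192]);


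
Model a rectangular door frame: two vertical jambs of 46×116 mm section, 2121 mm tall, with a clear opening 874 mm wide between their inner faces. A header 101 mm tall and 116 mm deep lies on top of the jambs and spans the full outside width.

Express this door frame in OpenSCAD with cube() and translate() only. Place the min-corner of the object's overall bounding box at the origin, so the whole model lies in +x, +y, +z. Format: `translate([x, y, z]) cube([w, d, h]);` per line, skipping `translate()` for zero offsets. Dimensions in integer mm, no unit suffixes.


cube([46, 116, 2121]);
translate([920, 0, 0]) cube([46, 116, 2121]);
translate([0, 0, 2121]) cube([966, 116, 101]);


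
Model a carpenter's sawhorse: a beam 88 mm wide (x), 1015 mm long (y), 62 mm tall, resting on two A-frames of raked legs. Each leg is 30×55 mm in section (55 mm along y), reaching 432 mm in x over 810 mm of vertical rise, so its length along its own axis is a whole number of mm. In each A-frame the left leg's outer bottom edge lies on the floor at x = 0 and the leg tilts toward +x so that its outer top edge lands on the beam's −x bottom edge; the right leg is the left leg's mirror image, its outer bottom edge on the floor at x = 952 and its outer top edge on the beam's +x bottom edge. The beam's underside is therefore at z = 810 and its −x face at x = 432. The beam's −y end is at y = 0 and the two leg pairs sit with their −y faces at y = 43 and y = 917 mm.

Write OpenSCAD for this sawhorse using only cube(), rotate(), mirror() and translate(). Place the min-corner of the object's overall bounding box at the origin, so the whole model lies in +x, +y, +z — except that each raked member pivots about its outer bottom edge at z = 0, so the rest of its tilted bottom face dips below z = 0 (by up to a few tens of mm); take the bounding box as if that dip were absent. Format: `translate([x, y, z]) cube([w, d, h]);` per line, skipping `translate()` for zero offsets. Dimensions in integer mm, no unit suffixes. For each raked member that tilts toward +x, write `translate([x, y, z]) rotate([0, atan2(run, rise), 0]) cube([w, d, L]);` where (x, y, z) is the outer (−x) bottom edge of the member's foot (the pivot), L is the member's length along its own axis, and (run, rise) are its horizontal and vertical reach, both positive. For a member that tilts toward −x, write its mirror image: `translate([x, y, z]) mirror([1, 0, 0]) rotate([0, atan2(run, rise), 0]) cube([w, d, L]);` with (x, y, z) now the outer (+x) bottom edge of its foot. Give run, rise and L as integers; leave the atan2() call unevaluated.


translate([432, 0, 810]) cube([88, 1015, 62]);
translate([0, 43, 0]) rotate([0, atan2(432, 810), 0]) cube([30, 55, 918]);
translate([952, 43, 0]) mirror([1, 0, 0]) rotate([0, atan2(432, 810), 0]) cube([30, 55, 918]);
translate([0, 917, 0]) rotate([0, atan2(432, 810), 0]) cube([30, 55, 918]);
translate([952, 917, 0]) mirror([1, 0, 0]) rotate([0, atan2(432, 810), 0]) cube([30, 55, 918]);


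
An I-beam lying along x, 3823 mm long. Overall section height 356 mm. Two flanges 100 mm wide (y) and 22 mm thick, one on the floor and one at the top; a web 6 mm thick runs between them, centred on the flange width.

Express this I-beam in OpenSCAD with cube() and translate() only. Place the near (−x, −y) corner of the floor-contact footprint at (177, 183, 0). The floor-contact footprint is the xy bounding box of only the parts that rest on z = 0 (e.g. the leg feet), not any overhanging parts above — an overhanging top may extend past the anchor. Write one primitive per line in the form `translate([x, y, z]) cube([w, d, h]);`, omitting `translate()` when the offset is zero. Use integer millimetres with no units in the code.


translate([177, 183, 0]) cube([3823, 100, 22]);
translate([177, 230, 22]) cube([3823, 6, 312]);
translate([177, 183, 334]) cube([3823, 100, 22]);


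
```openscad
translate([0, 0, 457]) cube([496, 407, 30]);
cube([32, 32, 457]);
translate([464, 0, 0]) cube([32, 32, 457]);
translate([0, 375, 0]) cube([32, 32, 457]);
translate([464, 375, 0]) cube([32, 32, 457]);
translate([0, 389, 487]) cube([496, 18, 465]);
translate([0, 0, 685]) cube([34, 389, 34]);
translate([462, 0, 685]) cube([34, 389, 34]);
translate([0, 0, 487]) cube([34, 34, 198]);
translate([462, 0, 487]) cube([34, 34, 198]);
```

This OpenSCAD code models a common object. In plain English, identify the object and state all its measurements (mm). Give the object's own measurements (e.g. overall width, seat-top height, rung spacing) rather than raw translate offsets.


A chair. The seat is a 496×407×30 mm slab with its top at z = 487 mm, on four 32×32 mm corner legs (flush with the seat edges, standing on z = 0). A flat backrest 18 mm thick, 465 mm tall, spans the full seat width and rises from the seat top along its +y edge, rear face flush with the rear of the seat. Two armrests of 34×34 mm section run along each side from the seat's front edge to the front of the backrest, top faces 232 mm above the seat top and outer faces flush with the seat's x-edges; a 34×34 mm post under the front of each armrest stands on the seat at the front corner.


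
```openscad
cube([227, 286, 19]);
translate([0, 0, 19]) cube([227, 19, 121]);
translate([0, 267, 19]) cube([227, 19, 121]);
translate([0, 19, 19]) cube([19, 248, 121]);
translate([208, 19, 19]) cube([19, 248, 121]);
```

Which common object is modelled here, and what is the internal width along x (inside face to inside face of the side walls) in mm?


An open box. The internal width is 189 mm.

A 227×286 base slab with four walls standing on it — an open box. The base is 227 mm wide and the walls are 19 mm thick, so the internal width is 227 − 2 × 19 = 189 mm.


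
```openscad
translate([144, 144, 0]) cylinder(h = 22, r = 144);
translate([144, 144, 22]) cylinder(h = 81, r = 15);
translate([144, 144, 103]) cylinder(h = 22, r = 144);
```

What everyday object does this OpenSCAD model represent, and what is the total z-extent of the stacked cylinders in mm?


A spool. The overall height is 125 mm.

Three coaxial cylinders, large–small–large — a spool. Two 22 mm flanges and a 81 mm core give 22 + 81 + 22 = 125 mm.


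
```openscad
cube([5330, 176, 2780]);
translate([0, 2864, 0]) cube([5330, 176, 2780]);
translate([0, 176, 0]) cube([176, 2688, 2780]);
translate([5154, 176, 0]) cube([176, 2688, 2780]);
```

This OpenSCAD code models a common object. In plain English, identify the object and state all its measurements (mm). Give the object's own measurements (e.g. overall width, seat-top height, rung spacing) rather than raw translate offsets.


The wall frame of a small rectangular building: four walls, each 2780 mm tall and 176 mm thick, enclosing a footprint 5330 mm (x) by 3040 mm (y) outside-to-outside, with no floor or roof. The front and back walls (the −y and +y sides) span the full width; the two side walls fit between them.


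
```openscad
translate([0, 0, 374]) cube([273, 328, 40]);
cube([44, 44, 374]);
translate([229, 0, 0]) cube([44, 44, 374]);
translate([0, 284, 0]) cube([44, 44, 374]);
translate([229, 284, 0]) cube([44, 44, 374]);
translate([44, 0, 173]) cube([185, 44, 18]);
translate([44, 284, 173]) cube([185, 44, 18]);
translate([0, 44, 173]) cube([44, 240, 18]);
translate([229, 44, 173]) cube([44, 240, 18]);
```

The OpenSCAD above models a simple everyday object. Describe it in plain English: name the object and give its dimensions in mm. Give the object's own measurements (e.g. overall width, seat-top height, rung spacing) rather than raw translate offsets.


A simple wooden stool: a rectangular seat 273 mm (x) by 328 mm (y), 40 mm thick, top face at z = 414 mm, on four square legs, each 44×44 mm in cross-section. The legs rest on z = 0, each flush with a corner of the seat. Four stretchers, 44 mm wide and 18 mm tall, connect adjacent legs with their undersides at z = 173 mm, each running between the inner faces of the legs it joins and aligned with the legs' outer faces on the other axis.


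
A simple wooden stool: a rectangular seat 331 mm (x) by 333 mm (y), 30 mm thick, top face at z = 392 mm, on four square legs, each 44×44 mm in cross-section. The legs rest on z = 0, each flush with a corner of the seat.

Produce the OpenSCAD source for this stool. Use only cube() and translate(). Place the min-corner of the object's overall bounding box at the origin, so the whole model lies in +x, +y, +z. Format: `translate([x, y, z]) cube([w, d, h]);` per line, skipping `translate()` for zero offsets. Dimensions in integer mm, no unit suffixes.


translate([0, 0, 362]) cube([331, 333, 30]);
cube([44, 44, 362]);
translate([287, 0, 0]) cube([44, 44, 362]);
translate([0, 289, 0]) cube([44, 44, 362]);
translate([287, 289, 0]) cube([44, 44, 362]);


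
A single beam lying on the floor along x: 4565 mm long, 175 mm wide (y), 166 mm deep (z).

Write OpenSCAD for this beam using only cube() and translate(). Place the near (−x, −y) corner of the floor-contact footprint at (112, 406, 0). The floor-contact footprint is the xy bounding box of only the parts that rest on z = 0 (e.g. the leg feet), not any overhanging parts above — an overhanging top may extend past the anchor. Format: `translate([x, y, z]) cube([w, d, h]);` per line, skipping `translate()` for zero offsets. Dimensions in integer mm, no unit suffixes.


translate([112, 406, 0]) cube([4565, 175, 166]);


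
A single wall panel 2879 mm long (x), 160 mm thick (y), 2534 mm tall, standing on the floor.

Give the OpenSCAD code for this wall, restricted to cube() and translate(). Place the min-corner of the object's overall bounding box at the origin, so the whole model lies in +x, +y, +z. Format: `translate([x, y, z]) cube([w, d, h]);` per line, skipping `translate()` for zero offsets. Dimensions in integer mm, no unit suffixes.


cube([2879, 160, 2534]);


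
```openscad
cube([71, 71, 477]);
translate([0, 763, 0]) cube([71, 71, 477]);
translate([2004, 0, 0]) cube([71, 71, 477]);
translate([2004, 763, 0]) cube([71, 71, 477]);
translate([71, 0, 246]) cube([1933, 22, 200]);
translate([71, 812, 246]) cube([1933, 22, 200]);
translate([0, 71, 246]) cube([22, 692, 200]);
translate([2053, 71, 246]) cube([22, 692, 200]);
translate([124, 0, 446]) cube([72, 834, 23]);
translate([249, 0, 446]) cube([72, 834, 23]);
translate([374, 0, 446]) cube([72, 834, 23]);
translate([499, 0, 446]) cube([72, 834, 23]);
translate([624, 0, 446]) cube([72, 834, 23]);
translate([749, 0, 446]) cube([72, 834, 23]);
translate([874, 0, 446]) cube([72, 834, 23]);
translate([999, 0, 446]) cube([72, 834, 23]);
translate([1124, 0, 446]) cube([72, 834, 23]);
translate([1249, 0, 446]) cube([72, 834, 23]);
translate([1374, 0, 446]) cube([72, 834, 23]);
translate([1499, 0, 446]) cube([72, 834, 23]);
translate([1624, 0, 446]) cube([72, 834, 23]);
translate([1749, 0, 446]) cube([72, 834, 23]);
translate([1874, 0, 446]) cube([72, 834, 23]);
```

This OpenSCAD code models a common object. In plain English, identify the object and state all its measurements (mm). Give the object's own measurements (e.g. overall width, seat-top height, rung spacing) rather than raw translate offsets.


A bed frame 2075 mm long (x) by 834 mm wide (y). Four 71×71 mm corner posts, 477 mm tall, at the corners of the footprint. Four rails of 22 mm thickness and 200 mm height run between adjacent posts with their undersides at z = 246 mm, their outer faces flush with the outside of the frame (the two x-running rails run between the posts' inner faces; the two y-running rails run between the posts' inner faces). 15 slats, each 72 mm wide (x) and 23 mm thick, lie across the top of the two x-running rails, running the full 834 mm width of the frame in y; along x they sit between the end posts with a 53 mm gap after the −x posts and between neighbouring slats, leaving 58 mm before the +x posts.


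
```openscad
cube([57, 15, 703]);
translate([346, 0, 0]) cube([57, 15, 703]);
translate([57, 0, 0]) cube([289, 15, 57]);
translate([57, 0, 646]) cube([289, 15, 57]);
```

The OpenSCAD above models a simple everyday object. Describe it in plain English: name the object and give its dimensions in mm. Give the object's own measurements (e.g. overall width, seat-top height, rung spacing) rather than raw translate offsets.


A rectangular picture frame lying in the x–z plane (depth along y). The opening is 289 mm wide (x) by 589 mm tall (z), surrounded by a border 57 mm wide on all four sides. The frame is 15 mm deep and is made of two full-height vertical stiles with two horizontal rails fitted between them.


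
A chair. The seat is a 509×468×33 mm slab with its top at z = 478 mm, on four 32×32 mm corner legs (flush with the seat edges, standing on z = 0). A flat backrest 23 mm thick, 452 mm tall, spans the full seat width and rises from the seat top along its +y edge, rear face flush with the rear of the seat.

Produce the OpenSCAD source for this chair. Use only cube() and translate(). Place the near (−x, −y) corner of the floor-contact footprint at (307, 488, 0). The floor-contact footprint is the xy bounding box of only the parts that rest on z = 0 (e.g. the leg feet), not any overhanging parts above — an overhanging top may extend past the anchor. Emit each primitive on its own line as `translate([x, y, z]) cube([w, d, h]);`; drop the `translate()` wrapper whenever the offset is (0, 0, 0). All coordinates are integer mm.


translate([307, 488, 445]) cube([509, 468, 33]);
translate([307, 488, 0]) cube([32, 32, 445]);
translate([784, 488, 0]) cube([32, 32, 445]);
translate([307, 924, 0]) cube([32, 32, 445]);
translate([784, 924, 0]) cube([32, 32, 445]);
translate([307, 933, 478]) cube([509, 23, 452]);


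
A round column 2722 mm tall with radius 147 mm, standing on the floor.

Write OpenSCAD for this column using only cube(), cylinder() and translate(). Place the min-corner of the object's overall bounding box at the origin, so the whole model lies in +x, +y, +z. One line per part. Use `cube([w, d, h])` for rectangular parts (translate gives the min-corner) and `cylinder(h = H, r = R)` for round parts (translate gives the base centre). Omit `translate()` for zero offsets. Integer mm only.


translate([147, 147, 0]) cylinder(h = 2722, r = 147);


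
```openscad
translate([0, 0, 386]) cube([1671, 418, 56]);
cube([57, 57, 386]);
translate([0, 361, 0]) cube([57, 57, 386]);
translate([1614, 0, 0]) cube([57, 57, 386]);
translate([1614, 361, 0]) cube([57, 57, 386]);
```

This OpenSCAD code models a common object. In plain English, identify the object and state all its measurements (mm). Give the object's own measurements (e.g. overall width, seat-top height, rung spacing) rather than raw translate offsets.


A bench: a 1671×418 mm seat slab, 56 mm thick, top at z = 442 mm, on four 57×57 mm square legs flush with the seat corners and standing on z = 0.


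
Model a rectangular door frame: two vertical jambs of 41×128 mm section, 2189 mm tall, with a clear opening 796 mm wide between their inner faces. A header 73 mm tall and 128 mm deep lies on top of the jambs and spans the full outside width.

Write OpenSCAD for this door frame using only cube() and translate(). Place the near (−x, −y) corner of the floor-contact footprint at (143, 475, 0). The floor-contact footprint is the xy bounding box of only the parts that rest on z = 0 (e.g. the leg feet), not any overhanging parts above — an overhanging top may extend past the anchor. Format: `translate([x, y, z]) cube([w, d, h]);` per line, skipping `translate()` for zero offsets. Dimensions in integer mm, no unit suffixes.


translate([143, 475, 0]) cube([41, 128, 2189]);
translate([980, 475, 0]) cube([41, 128, 2189]);
translate([143, 475, 2189]) cube([878, 128, 73]);


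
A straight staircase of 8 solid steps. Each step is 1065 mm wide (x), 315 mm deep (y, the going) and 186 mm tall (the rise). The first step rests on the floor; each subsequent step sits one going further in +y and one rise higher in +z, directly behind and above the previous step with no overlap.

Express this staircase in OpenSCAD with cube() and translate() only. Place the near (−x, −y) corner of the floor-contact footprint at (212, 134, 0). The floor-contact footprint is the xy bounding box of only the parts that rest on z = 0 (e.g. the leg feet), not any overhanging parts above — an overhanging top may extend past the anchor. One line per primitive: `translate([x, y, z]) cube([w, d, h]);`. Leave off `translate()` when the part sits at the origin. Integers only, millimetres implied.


translate([212, 134, 0]) cube([1065, 315, 186]);
translate([212, 449, 186]) cube([1065, 315, 186]);
translate([212, 764, 372]) cube([1065, 315, 186]);
translate([212, 1079, 558]) cube([1065, 315, 186]);
translate([212, 1394, 744]) cube([1065, 315, 186]);
translate([212, 1709, 930]) cube([1065, 315, 186]);
translate([212, 2024, 1116]) cube([1065, 315, 186]);
translate([212, 2339, 1302]) cube([1065, 315, 186]);


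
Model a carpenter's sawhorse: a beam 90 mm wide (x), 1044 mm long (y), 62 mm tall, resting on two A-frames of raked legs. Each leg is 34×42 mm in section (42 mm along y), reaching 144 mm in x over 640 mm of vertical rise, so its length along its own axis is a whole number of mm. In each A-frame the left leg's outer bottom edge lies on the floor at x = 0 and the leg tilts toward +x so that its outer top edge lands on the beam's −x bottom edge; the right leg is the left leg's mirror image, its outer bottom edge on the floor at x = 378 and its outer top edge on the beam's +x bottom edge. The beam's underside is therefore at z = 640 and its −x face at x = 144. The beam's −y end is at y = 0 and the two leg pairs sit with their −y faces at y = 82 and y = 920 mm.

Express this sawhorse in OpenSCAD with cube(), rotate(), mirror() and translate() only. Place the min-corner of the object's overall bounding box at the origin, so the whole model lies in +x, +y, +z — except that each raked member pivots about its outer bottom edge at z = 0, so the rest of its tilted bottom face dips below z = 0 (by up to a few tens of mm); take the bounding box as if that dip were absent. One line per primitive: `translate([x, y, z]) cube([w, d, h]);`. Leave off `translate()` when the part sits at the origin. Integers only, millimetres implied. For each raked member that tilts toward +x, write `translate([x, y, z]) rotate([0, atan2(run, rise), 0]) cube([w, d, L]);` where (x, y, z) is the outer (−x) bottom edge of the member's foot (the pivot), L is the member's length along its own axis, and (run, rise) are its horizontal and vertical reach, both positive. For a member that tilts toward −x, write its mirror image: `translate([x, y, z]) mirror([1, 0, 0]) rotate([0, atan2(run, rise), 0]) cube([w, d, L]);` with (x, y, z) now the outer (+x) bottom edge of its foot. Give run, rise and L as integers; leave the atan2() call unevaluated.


translate([144, 0, 640]) cube([90, 1044, 62]);
translate([0, 82, 0]) rotate([0, atan2(144, 640), 0]) cube([34, 42, 656]);
translate([378, 82, 0]) mirror([1, 0, 0]) rotate([0, atan2(144, 640), 0]) cube([34, 42, 656]);
translate([0, 920, 0]) rotate([0, atan2(144, 640), 0]) cube([34, 42, 656]);
translate([378, 920, 0]) mirror([1, 0, 0]) rotate([0, atan2(144, 640), 0]) cube([34, 42, 656]);


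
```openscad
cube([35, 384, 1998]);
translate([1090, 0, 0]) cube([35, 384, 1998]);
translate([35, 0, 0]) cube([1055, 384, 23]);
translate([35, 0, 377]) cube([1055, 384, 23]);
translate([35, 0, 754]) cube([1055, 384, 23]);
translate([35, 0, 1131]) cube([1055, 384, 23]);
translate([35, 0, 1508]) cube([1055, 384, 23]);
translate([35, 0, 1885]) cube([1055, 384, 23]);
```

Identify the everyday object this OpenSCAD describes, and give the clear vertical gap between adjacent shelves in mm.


A bookshelf. The clear shelf gap is 354 mm.

Two tall side panels with 6 horizontal boards between them — a bookshelf. The first two shelf undersides are at z = 0 and z = 377; with shelf thickness 23, the clear gap is 377 − 0 − 23 = 354 mm.


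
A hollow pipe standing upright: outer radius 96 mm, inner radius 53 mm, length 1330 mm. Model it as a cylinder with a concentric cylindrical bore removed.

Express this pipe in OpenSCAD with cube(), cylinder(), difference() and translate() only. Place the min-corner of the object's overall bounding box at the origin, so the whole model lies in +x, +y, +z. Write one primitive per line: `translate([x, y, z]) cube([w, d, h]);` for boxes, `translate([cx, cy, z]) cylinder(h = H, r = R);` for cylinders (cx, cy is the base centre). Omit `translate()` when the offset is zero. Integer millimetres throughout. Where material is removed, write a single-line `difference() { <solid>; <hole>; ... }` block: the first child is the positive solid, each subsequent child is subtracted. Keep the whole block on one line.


difference() { translate([96, 96, 0]) cylinder(h = 1330, r = 96); translate([96, 96, 0]) cylinder(h = 1330, r = 53); }


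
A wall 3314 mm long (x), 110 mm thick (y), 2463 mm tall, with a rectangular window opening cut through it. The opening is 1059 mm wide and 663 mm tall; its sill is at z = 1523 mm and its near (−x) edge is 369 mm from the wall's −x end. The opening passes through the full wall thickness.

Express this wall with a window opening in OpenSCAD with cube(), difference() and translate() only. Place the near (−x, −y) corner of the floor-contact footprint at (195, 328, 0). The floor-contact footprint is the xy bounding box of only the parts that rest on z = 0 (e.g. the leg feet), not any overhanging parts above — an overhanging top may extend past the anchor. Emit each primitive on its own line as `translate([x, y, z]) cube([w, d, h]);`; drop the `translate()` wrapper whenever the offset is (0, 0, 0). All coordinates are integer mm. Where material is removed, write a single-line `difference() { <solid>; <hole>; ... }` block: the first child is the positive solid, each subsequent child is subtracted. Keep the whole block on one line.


difference() { translate([195, 328, 0]) cube([3314, 110, 2463]); translate([564, 328, 1523]) cube([1059, 110, 663]); }
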